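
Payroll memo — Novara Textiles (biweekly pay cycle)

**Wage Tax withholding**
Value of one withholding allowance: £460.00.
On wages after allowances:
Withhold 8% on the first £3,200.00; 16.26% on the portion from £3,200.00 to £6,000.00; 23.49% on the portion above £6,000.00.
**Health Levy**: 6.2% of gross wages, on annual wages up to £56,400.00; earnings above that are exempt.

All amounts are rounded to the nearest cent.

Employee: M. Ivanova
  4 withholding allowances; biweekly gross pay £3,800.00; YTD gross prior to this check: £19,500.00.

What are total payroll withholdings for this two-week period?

£392.40

Wage Tax: taxable = £3,800.00 − 4×£460.00 = £1,960.00
  8% × £1,960.00 = £156.80
Health Levy: 6.2% × £3,800.00 = £235.60
Total: £156.80 + £235.60 = £392.40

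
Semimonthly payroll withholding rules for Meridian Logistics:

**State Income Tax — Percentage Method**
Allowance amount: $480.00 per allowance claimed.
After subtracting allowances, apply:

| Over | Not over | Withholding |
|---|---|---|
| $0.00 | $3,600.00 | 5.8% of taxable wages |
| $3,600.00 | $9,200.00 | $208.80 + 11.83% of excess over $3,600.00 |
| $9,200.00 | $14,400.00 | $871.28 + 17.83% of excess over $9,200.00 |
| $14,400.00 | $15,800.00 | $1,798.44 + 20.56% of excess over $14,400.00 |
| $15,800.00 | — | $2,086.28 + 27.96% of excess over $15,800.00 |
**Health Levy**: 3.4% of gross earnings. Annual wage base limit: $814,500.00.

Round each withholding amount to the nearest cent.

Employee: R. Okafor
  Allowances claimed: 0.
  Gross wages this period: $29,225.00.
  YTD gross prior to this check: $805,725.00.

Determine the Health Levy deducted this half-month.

$298.35

Health Levy: cap $814,500.00 − YTD $805,725.00 = $8,775.00 subject; 3.4% × $8,775.00 = $298.35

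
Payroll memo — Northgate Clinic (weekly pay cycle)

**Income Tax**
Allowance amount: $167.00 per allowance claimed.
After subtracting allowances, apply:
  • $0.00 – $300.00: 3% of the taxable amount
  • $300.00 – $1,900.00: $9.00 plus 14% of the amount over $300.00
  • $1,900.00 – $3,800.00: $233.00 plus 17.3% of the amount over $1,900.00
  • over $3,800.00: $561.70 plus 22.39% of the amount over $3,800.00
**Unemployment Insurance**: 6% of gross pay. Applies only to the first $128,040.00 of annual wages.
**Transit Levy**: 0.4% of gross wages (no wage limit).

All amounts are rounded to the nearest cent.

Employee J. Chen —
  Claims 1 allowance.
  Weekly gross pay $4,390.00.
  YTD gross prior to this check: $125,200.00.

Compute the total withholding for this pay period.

Income Tax: taxable = $4,390.00 − 1×$167.00 = $4,223.00
  $561.70 + 22.39% × ($4,223.00 − $3,800.00) = $561.70 + 22.39% × $423.00 = $656.41
Unemployment Insurance: cap $128,040.00 − YTD $125,200.00 = $2,840.00 subject; 6% × $2,840.00 = $170.40
Transit Levy: 0.4% × $4,390.00 = $17.56
Total: $656.41 + $170.40 + $17.56 = $844.37

$844.37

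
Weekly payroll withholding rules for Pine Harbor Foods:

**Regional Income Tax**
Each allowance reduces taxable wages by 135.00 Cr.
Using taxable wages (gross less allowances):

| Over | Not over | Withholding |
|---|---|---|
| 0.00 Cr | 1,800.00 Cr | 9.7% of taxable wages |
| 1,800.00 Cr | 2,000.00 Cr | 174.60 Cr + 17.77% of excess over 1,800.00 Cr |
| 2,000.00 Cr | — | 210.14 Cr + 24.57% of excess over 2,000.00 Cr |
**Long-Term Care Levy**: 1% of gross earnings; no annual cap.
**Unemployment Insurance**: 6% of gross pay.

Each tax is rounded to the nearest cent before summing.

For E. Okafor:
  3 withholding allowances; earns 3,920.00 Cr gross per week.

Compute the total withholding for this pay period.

856.78 Cr

Regional Income Tax: taxable = 3,920.00 Cr − 3×135.00 Cr = 3,515.00 Cr
  210.14 Cr + 24.57% × (3,515.00 Cr − 2,000.00 Cr) = 210.14 Cr + 24.57% × 1,515.00 Cr = 582.38 Cr
Long-Term Care Levy: 1% × 3,920.00 Cr = 39.20 Cr
Unemployment Insurance: 6% × 3,920.00 Cr = 235.20 Cr
Total: 582.38 Cr + 39.20 Cr + 235.20 Cr = 856.78 Cr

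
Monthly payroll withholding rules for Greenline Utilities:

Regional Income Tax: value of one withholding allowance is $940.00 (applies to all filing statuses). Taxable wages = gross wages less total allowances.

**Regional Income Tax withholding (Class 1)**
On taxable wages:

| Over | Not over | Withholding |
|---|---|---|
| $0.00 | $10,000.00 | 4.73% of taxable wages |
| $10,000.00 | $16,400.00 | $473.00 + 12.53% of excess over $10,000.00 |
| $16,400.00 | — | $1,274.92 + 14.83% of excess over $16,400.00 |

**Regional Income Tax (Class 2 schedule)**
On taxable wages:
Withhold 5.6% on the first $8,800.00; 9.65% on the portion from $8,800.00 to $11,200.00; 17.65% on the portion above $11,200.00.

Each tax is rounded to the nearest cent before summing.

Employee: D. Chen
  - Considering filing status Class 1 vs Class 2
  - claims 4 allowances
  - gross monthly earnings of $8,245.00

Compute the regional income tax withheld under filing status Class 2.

Regional Income Tax (Class 2): taxable = $8,245.00 − 4×$940.00 = $4,485.00
  5.6% × $4,485.00 = $251.16

$251.16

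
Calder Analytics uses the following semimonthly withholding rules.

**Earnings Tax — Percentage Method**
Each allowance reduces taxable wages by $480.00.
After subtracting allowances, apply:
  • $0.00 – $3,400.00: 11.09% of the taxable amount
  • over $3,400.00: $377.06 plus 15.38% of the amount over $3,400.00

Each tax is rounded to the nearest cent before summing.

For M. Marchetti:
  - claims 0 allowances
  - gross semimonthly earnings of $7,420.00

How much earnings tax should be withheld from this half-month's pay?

$995.34

Earnings Tax: taxable = $7,420.00
  $377.06 + 15.38% × ($7,420.00 − $3,400.00) = $377.06 + 15.38% × $4,020.00 = $995.34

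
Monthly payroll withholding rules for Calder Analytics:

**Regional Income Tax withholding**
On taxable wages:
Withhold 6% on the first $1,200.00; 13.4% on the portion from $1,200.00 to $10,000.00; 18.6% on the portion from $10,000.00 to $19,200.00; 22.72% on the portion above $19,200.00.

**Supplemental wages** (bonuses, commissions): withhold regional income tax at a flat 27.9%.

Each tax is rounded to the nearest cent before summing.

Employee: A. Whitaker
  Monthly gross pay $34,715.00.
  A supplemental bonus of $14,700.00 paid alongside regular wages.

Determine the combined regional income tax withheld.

Regional Income Tax: taxable = $34,715.00
  $2,962.40 + 22.72% × ($34,715.00 − $19,200.00) = $2,962.40 + 22.72% × $15,515.00 = $6,487.41
Supplemental (27.9% flat on bonus): 27.9% × $14,700.00 = $4,101.30
Total regional income tax: $6,487.41 + $4,101.30 = $10,588.71

$10,588.71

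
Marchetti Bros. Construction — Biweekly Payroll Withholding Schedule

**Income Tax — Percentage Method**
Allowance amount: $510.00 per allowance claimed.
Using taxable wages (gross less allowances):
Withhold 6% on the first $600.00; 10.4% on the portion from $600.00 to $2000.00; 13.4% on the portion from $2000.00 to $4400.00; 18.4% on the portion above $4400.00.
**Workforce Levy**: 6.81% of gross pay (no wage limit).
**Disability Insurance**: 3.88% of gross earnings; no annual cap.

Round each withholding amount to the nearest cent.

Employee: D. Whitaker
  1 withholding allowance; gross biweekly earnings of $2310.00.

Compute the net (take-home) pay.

Income Tax: taxable = $2310.00 − 1×$510.00 = $1800.00
  $36.00 + 10.4% × ($1800.00 − $600.00) = $36.00 + 10.4% × $1200.00 = $160.80
Workforce Levy: 6.81% × $2310.00 = $157.31
Disability Insurance: 3.88% × $2310.00 = $89.63
Total withheld: $160.80 + $157.31 + $89.63 = $407.74
Net pay: $2310.00 − $407.74 = $1902.26

$1902.26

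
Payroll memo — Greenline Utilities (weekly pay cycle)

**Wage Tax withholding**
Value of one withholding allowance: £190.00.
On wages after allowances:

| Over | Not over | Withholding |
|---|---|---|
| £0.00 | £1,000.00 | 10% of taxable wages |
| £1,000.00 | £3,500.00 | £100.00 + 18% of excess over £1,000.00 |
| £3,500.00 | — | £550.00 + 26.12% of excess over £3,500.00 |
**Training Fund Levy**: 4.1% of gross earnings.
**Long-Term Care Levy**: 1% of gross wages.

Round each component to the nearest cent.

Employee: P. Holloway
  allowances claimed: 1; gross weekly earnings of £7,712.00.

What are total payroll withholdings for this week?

Wage Tax: taxable = £7,712.00 − 1×£190.00 = £7,522.00
  £550.00 + 26.12% × (£7,522.00 − £3,500.00) = £550.00 + 26.12% × £4,022.00 = £1,600.55
Training Fund Levy: 4.1% × £7,712.00 = £316.19
Long-Term Care Levy: 1% × £7,712.00 = £77.12
Total: £1,600.55 + £316.19 + £77.12 = £1,993.86

£1,993.86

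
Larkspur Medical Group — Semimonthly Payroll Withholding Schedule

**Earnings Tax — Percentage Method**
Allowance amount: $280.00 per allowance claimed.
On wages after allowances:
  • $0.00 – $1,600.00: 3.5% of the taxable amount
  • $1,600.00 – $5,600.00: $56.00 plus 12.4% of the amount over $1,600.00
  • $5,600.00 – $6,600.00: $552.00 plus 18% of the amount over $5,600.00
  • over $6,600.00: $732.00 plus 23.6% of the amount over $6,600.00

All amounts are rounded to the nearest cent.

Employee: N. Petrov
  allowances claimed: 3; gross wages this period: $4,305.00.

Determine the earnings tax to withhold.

Earnings Tax: taxable = $4,305.00 − 3×$280.00 = $3,465.00
  $56.00 + 12.4% × ($3,465.00 − $1,600.00) = $56.00 + 12.4% × $1,865.00 = $287.26

$287.26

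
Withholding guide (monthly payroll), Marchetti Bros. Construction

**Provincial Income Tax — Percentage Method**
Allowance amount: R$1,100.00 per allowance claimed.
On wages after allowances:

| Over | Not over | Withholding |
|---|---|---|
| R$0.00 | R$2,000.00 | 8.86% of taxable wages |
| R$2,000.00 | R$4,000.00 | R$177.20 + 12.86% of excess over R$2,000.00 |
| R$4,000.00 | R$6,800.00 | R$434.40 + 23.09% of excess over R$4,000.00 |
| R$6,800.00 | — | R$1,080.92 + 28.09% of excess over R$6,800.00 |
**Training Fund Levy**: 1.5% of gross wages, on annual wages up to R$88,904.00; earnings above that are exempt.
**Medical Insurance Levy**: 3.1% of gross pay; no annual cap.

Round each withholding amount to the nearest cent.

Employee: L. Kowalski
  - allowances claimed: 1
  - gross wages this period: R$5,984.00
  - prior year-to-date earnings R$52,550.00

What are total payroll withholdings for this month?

R$913.78

Provincial Income Tax: taxable = R$5,984.00 − 1×R$1,100.00 = R$4,884.00
  R$434.40 + 23.09% × (R$4,884.00 − R$4,000.00) = R$434.40 + 23.09% × R$884.00 = R$638.52
Training Fund Levy: 1.5% × R$5,984.00 = R$89.76
Medical Insurance Levy: 3.1% × R$5,984.00 = R$185.50
Total: R$638.52 + R$89.76 + R$185.50 = R$913.78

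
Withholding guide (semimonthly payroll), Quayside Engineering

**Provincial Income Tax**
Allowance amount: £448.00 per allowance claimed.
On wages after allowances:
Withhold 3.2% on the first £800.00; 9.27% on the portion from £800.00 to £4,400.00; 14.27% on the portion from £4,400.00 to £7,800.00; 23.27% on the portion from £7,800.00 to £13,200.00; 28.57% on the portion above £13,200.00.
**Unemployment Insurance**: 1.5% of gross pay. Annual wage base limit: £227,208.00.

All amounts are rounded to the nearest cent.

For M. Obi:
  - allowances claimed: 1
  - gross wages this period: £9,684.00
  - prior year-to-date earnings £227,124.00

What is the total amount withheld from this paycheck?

Provincial Income Tax: taxable = £9,684.00 − 1×£448.00 = £9,236.00
  £844.50 + 23.27% × (£9,236.00 − £7,800.00) = £844.50 + 23.27% × £1,436.00 = £1,178.66
Unemployment Insurance: cap £227,208.00 − YTD £227,124.00 = £84.00 subject; 1.5% × £84.00 = £1.26
Total: £1,178.66 + £1.26 = £1,179.92

£1,179.92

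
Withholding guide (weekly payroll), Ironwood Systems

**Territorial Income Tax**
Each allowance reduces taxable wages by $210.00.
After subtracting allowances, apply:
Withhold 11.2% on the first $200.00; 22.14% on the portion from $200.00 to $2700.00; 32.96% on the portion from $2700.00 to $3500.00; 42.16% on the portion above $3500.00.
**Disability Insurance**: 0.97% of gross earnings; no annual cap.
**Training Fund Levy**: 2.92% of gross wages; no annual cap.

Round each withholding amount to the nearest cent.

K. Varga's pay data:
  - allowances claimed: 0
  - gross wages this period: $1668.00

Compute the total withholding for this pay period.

$412.31

Territorial Income Tax: taxable = $1668.00
  $22.40 + 22.14% × ($1668.00 − $200.00) = $22.40 + 22.14% × $1468.00 = $347.42
Disability Insurance: 0.97% × $1668.00 = $16.18
Training Fund Levy: 2.92% × $1668.00 = $48.71
Total: $347.42 + $16.18 + $48.71 = $412.31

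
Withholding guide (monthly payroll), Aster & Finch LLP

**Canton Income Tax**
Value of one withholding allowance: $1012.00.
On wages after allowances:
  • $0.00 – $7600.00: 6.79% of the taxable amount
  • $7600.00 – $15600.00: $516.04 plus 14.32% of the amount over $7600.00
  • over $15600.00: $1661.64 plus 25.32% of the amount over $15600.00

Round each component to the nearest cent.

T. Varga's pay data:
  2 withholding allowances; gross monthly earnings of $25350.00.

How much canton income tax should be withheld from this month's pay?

$3617.86

Canton Income Tax: taxable = $25350.00 − 2×$1012.00 = $23326.00
  $1661.64 + 25.32% × ($23326.00 − $15600.00) = $1661.64 + 25.32% × $7726.00 = $3617.86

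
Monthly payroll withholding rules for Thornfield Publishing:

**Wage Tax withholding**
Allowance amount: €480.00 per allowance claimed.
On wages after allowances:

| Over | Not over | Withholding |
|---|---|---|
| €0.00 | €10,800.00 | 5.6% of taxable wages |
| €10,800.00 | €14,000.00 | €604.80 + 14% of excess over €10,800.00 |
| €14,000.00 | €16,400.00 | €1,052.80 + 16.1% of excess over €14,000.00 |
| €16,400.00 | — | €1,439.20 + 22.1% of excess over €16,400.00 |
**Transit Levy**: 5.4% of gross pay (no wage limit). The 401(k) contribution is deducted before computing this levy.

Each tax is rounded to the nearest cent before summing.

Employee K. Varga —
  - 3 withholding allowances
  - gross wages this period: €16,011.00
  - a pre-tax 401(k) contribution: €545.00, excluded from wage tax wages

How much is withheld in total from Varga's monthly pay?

Wage Tax: taxable = €16,011.00 − €545.00 − 3×€480.00 = €14,026.00
  €1,052.80 + 16.1% × (€14,026.00 − €14,000.00) = €1,052.80 + 16.1% × €26.00 = €1,056.99
Transit Levy: 5.4% × €15,466.00 = €835.16
Total: €1,056.99 + €835.16 = €1,892.15

€1,892.15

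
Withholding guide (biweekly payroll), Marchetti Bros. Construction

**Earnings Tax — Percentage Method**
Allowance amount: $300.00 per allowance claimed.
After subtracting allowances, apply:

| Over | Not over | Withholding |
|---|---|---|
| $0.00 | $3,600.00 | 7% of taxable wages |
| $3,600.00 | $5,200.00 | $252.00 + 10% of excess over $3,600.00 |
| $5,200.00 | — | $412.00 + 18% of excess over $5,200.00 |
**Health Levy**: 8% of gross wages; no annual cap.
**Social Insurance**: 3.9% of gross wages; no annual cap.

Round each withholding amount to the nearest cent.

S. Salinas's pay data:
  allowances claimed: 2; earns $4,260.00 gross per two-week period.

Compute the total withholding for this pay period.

Earnings Tax: taxable = $4,260.00 − 2×$300.00 = $3,660.00
  $252.00 + 10% × ($3,660.00 − $3,600.00) = $252.00 + 10% × $60.00 = $258.00
Health Levy: 8% × $4,260.00 = $340.80
Social Insurance: 3.9% × $4,260.00 = $166.14
Total: $258.00 + $340.80 + $166.14 = $764.94

$764.94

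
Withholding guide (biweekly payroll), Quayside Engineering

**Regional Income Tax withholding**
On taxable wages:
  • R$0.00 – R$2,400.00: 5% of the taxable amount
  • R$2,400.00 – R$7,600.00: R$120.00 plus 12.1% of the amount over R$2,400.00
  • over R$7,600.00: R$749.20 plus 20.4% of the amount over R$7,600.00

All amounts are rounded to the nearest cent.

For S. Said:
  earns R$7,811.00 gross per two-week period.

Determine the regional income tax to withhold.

Regional Income Tax: taxable = R$7,811.00
  R$749.20 + 20.4% × (R$7,811.00 − R$7,600.00) = R$749.20 + 20.4% × R$211.00 = R$792.24

R$792.24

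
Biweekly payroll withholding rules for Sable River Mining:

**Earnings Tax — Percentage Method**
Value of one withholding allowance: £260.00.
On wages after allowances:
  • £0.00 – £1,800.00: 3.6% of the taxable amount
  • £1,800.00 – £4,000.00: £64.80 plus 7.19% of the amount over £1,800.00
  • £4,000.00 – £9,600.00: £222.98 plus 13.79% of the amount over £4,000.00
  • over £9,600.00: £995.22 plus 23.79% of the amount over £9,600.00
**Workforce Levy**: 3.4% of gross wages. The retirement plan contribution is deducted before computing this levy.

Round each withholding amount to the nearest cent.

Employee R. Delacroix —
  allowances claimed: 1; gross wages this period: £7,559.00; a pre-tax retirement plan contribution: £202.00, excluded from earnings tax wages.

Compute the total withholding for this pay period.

£900.20

Earnings Tax: taxable = £7,559.00 − £202.00 − 1×£260.00 = £7,097.00
  £222.98 + 13.79% × (£7,097.00 − £4,000.00) = £222.98 + 13.79% × £3,097.00 = £650.06
Workforce Levy: 3.4% × £7,357.00 = £250.14
Total: £650.06 + £250.14 = £900.20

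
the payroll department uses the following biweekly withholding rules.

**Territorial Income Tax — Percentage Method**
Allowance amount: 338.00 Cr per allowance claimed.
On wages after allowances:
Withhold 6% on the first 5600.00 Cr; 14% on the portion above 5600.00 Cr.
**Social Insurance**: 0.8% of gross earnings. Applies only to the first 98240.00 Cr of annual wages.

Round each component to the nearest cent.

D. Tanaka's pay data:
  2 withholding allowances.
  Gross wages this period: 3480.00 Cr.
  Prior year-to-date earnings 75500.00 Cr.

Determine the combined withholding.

Territorial Income Tax: taxable = 3480.00 Cr − 2×338.00 Cr = 2804.00 Cr
  6% × 2804.00 Cr = 168.24 Cr
Social Insurance: 0.8% × 3480.00 Cr = 27.84 Cr
Total: 168.24 Cr + 27.84 Cr = 196.08 Cr

196.08 Cr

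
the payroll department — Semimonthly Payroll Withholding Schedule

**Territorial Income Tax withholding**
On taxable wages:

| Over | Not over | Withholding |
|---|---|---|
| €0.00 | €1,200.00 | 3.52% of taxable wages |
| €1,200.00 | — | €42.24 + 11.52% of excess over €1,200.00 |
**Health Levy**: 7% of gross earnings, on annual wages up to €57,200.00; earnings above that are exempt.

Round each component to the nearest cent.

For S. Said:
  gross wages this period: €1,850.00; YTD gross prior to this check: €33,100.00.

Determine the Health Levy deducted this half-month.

Health Levy: 7% × €1,850.00 = €129.50

€129.50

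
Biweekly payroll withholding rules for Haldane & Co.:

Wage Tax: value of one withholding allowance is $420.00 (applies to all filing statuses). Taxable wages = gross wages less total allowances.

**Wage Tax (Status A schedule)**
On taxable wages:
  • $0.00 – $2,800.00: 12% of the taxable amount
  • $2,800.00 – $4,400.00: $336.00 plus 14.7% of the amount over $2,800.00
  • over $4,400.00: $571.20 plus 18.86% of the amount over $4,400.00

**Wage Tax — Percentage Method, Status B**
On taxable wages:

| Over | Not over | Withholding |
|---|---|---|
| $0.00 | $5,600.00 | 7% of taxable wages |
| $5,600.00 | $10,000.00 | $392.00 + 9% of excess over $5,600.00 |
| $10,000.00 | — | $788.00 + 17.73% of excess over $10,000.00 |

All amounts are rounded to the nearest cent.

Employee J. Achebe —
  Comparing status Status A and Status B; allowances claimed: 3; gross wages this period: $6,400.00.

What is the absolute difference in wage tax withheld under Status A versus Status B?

Wage Tax (Status A): taxable = $6,400.00 − 3×$420.00 = $5,140.00
  $571.20 + 18.86% × ($5,140.00 − $4,400.00) = $571.20 + 18.86% × $740.00 = $710.76
Wage Tax (Status B): taxable = $6,400.00 − 3×$420.00 = $5,140.00
  7% × $5,140.00 = $359.80
Difference: |$710.76 − $359.80| = $350.96 (higher under Status A)

$350.96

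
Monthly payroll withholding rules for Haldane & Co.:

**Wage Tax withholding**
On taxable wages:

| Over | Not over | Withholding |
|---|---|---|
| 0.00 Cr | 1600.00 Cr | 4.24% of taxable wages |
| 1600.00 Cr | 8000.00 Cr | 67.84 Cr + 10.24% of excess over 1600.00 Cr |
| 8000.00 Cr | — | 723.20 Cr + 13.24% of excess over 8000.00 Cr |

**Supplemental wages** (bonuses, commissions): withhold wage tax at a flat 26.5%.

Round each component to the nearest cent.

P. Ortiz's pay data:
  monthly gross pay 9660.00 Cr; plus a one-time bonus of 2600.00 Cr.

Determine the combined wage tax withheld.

Wage Tax: taxable = 9660.00 Cr
  723.20 Cr + 13.24% × (9660.00 Cr − 8000.00 Cr) = 723.20 Cr + 13.24% × 1660.00 Cr = 942.98 Cr
Supplemental (26.5% flat on bonus): 26.5% × 2600.00 Cr = 689.00 Cr
Total wage tax: 942.98 Cr + 689.00 Cr = 1631.98 Cr

1631.98 Cr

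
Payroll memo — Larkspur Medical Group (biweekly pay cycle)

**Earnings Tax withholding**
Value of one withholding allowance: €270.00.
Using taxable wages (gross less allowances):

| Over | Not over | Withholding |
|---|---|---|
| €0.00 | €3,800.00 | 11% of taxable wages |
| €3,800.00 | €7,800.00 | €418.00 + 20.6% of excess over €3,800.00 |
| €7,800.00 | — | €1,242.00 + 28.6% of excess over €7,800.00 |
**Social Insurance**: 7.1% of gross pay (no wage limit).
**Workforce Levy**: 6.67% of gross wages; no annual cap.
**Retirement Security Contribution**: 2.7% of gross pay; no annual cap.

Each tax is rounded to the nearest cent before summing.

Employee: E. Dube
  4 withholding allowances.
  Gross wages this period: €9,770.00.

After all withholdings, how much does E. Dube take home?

€6,664.34

Earnings Tax: taxable = €9,770.00 − 4×€270.00 = €8,690.00
  €1,242.00 + 28.6% × (€8,690.00 − €7,800.00) = €1,242.00 + 28.6% × €890.00 = €1,496.54
Social Insurance: 7.1% × €9,770.00 = €693.67
Workforce Levy: 6.67% × €9,770.00 = €651.66
Retirement Security Contribution: 2.7% × €9,770.00 = €263.79
Total withheld: €1,496.54 + €693.67 + €651.66 + €263.79 = €3,105.66
Net pay: €9,770.00 − €3,105.66 = €6,664.34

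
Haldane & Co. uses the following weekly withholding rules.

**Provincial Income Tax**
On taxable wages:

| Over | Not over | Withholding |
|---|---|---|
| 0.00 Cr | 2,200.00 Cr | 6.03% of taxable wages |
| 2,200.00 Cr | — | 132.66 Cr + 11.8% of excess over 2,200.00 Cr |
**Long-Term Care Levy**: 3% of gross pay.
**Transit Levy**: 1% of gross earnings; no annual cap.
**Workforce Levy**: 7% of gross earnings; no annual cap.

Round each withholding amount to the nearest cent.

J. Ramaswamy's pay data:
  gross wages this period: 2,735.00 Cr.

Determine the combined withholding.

Provincial Income Tax: taxable = 2,735.00 Cr
  132.66 Cr + 11.8% × (2,735.00 Cr − 2,200.00 Cr) = 132.66 Cr + 11.8% × 535.00 Cr = 195.79 Cr
Long-Term Care Levy: 3% × 2,735.00 Cr = 82.05 Cr
Transit Levy: 1% × 2,735.00 Cr = 27.35 Cr
Workforce Levy: 7% × 2,735.00 Cr = 191.45 Cr
Total: 195.79 Cr + 82.05 Cr + 27.35 Cr + 191.45 Cr = 496.64 Cr

496.64 Cr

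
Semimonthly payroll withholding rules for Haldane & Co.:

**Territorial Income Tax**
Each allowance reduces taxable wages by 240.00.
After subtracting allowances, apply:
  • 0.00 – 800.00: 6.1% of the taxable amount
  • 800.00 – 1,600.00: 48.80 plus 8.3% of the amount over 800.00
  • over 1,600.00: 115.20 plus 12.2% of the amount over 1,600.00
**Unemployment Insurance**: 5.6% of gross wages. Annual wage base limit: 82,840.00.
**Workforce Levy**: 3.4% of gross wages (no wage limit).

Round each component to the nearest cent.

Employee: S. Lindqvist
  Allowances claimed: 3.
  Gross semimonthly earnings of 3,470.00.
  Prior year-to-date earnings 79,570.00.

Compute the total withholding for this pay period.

556.60

Territorial Income Tax: taxable = 3,470.00 − 3×240.00 = 2,750.00
  115.20 + 12.2% × (2,750.00 − 1,600.00) = 115.20 + 12.2% × 1,150.00 = 255.50
Unemployment Insurance: cap 82,840.00 − YTD 79,570.00 = 3,270.00 subject; 5.6% × 3,270.00 = 183.12
Workforce Levy: 3.4% × 3,470.00 = 117.98
Total: 255.50 + 183.12 + 117.98 = 556.60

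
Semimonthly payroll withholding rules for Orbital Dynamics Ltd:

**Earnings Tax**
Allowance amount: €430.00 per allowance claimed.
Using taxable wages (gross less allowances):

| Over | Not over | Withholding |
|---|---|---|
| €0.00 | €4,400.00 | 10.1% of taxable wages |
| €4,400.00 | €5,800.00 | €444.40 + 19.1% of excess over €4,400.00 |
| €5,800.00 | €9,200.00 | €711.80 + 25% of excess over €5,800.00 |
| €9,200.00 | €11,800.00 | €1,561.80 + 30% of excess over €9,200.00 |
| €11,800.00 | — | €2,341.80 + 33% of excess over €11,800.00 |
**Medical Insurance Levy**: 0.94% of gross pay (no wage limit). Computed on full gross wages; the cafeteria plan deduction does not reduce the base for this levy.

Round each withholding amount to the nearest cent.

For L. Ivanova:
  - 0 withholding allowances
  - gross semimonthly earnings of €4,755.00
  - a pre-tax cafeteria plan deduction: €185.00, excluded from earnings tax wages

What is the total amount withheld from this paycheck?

€521.57

Earnings Tax: taxable = €4,755.00 − €185.00 = €4,570.00
  €444.40 + 19.1% × (€4,570.00 − €4,400.00) = €444.40 + 19.1% × €170.00 = €476.87
Medical Insurance Levy: 0.94% × €4,755.00 = €44.70
Total: €476.87 + €44.70 = €521.57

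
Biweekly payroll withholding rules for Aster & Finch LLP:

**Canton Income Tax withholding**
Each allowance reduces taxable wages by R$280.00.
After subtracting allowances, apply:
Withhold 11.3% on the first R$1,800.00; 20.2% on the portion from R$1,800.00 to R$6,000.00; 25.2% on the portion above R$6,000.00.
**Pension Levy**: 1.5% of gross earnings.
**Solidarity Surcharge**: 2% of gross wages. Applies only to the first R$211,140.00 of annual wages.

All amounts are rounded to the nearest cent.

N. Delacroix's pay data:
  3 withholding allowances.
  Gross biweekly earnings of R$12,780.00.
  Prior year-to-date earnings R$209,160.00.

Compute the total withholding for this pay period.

Canton Income Tax: taxable = R$12,780.00 − 3×R$280.00 = R$11,940.00
  R$1,051.80 + 25.2% × (R$11,940.00 − R$6,000.00) = R$1,051.80 + 25.2% × R$5,940.00 = R$2,548.68
Pension Levy: 1.5% × R$12,780.00 = R$191.70
Solidarity Surcharge: cap R$211,140.00 − YTD R$209,160.00 = R$1,980.00 subject; 2% × R$1,980.00 = R$39.60
Total: R$2,548.68 + R$191.70 + R$39.60 = R$2,779.98

R$2,779.98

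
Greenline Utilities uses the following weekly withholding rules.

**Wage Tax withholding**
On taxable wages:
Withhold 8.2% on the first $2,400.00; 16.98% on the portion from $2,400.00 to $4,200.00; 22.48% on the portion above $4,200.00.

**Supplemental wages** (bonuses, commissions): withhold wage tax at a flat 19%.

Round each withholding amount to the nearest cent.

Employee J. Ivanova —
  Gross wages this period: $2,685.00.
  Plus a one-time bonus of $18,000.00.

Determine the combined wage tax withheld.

Wage Tax: taxable = $2,685.00
  $196.80 + 16.98% × ($2,685.00 − $2,400.00) = $196.80 + 16.98% × $285.00 = $245.19
Supplemental (19% flat on bonus): 19% × $18,000.00 = $3,420.00
Total wage tax: $245.19 + $3,420.00 = $3,665.19

$3,665.19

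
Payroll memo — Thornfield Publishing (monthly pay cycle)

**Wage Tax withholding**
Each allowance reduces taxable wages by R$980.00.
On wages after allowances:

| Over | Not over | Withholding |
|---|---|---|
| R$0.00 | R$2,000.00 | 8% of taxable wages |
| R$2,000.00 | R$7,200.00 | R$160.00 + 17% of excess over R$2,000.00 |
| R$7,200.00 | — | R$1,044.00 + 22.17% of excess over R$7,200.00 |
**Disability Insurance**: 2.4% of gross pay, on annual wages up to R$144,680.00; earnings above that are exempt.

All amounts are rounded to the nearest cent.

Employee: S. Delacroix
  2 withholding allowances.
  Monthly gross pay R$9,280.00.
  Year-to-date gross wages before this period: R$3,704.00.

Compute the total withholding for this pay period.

R$1,293.32

Wage Tax: taxable = R$9,280.00 − 2×R$980.00 = R$7,320.00
  R$1,044.00 + 22.17% × (R$7,320.00 − R$7,200.00) = R$1,044.00 + 22.17% × R$120.00 = R$1,070.60
Disability Insurance: 2.4% × R$9,280.00 = R$222.72
Total: R$1,070.60 + R$222.72 = R$1,293.32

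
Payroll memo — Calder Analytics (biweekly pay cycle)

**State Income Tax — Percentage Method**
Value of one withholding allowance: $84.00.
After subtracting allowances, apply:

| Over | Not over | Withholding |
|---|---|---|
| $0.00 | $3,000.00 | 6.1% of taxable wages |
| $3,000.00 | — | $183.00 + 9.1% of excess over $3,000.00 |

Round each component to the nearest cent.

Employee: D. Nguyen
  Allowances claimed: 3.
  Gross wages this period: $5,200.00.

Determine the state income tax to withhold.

$360.27

State Income Tax: taxable = $5,200.00 − 3×$84.00 = $4,948.00
  $183.00 + 9.1% × ($4,948.00 − $3,000.00) = $183.00 + 9.1% × $1,948.00 = $360.27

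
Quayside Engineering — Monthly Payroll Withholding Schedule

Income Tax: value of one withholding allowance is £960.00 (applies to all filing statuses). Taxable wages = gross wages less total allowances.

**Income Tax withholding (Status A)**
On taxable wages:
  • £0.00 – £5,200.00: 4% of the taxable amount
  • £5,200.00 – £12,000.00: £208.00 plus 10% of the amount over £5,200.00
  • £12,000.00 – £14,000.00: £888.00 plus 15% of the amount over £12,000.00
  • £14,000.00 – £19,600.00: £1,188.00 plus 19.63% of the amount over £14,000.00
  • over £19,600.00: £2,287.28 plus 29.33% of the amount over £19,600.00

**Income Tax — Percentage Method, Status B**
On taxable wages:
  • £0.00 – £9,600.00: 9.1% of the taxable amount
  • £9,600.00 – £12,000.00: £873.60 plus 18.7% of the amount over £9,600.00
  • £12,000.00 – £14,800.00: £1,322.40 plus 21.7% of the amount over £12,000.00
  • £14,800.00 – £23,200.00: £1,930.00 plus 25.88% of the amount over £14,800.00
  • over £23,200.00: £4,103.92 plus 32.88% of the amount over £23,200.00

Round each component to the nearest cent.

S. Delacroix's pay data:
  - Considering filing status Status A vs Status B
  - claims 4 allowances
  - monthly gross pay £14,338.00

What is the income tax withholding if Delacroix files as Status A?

£737.80

Income Tax (Status A): taxable = £14,338.00 − 4×£960.00 = £10,498.00
  £208.00 + 10% × (£10,498.00 − £5,200.00) = £208.00 + 10% × £5,298.00 = £737.80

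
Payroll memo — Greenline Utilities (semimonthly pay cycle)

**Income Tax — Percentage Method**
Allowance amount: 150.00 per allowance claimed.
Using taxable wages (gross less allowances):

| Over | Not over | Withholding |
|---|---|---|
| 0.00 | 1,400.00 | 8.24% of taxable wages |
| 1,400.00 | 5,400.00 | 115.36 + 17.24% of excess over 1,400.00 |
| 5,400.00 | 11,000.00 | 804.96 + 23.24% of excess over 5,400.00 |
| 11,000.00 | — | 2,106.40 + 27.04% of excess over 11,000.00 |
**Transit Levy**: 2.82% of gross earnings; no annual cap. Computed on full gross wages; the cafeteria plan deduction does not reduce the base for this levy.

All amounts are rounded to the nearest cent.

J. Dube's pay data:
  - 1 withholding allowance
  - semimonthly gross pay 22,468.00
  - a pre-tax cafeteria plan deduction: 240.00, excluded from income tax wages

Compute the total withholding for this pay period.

Income Tax: taxable = 22,468.00 − 240.00 − 1×150.00 = 22,078.00
  2,106.40 + 27.04% × (22,078.00 − 11,000.00) = 2,106.40 + 27.04% × 11,078.00 = 5,101.89
Transit Levy: 2.82% × 22,468.00 = 633.60
Total: 5,101.89 + 633.60 = 5,735.49

5,735.49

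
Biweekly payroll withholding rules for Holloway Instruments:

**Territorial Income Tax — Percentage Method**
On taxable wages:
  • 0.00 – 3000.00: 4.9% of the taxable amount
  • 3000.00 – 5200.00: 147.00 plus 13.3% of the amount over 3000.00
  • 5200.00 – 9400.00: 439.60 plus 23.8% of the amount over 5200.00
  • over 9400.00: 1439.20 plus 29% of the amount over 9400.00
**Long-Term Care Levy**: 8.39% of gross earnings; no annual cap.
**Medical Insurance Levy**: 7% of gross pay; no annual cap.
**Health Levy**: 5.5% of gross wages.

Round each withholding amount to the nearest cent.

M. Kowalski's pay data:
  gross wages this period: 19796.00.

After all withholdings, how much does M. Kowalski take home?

Territorial Income Tax: taxable = 19796.00
  1439.20 + 29% × (19796.00 − 9400.00) = 1439.20 + 29% × 10396.00 = 4454.04
Long-Term Care Levy: 8.39% × 19796.00 = 1660.88
Medical Insurance Levy: 7% × 19796.00 = 1385.72
Health Levy: 5.5% × 19796.00 = 1088.78
Total withheld: 4454.04 + 1660.88 + 1385.72 + 1088.78 = 8589.42
Net pay: 19796.00 − 8589.42 = 11206.58

11206.58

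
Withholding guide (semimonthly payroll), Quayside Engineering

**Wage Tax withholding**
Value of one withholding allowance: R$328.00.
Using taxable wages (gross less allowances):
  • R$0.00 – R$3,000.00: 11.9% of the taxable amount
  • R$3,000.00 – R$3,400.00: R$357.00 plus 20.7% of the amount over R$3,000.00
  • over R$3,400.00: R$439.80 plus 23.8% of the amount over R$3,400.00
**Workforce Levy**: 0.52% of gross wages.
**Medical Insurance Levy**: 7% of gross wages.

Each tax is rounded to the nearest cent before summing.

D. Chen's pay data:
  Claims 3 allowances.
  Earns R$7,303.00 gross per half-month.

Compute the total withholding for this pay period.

Wage Tax: taxable = R$7,303.00 − 3×R$328.00 = R$6,319.00
  R$439.80 + 23.8% × (R$6,319.00 − R$3,400.00) = R$439.80 + 23.8% × R$2,919.00 = R$1,134.52
Workforce Levy: 0.52% × R$7,303.00 = R$37.98
Medical Insurance Levy: 7% × R$7,303.00 = R$511.21
Total: R$1,134.52 + R$37.98 + R$511.21 = R$1,683.71

R$1,683.71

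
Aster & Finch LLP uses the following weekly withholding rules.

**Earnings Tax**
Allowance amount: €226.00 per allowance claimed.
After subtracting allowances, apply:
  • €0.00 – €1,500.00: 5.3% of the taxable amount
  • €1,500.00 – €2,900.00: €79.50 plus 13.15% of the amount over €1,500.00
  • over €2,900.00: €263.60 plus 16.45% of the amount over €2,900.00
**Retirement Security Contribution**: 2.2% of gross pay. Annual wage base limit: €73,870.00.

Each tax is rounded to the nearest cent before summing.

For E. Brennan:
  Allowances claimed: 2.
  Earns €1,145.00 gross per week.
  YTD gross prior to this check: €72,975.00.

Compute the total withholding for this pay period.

Earnings Tax: taxable = €1,145.00 − 2×€226.00 = €693.00
  5.3% × €693.00 = €36.73
Retirement Security Contribution: cap €73,870.00 − YTD €72,975.00 = €895.00 subject; 2.2% × €895.00 = €19.69
Total: €36.73 + €19.69 = €56.42

€56.42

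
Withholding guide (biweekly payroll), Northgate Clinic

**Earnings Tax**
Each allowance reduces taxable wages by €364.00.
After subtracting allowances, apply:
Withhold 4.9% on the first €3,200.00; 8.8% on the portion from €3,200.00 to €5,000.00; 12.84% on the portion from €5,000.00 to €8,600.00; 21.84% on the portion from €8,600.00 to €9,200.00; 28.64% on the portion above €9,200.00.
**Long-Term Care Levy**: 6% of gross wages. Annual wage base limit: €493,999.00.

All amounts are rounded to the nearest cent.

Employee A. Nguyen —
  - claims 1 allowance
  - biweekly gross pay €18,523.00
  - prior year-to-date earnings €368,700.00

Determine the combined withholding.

Earnings Tax: taxable = €18,523.00 − 1×€364.00 = €18,159.00
  €908.48 + 28.64% × (€18,159.00 − €9,200.00) = €908.48 + 28.64% × €8,959.00 = €3,474.34
Long-Term Care Levy: 6% × €18,523.00 = €1,111.38
Total: €3,474.34 + €1,111.38 = €4,585.72

€4,585.72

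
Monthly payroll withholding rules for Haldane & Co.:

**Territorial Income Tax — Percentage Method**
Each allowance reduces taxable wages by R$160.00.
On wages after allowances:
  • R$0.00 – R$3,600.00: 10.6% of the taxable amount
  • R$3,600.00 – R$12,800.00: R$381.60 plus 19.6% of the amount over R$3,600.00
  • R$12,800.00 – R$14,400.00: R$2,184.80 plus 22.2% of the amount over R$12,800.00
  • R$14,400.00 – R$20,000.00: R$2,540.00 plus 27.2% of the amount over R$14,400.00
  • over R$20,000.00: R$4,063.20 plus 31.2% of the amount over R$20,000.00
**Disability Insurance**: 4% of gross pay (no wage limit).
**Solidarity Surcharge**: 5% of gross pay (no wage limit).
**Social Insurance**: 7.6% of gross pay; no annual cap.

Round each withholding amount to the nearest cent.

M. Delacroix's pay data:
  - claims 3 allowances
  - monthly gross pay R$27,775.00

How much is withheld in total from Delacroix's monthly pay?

Territorial Income Tax: taxable = R$27,775.00 − 3×R$160.00 = R$27,295.00
  R$4,063.20 + 31.2% × (R$27,295.00 − R$20,000.00) = R$4,063.20 + 31.2% × R$7,295.00 = R$6,339.24
Disability Insurance: 4% × R$27,775.00 = R$1,111.00
Solidarity Surcharge: 5% × R$27,775.00 = R$1,388.75
Social Insurance: 7.6% × R$27,775.00 = R$2,110.90
Total: R$6,339.24 + R$1,111.00 + R$1,388.75 + R$2,110.90 = R$10,949.89

R$10,949.89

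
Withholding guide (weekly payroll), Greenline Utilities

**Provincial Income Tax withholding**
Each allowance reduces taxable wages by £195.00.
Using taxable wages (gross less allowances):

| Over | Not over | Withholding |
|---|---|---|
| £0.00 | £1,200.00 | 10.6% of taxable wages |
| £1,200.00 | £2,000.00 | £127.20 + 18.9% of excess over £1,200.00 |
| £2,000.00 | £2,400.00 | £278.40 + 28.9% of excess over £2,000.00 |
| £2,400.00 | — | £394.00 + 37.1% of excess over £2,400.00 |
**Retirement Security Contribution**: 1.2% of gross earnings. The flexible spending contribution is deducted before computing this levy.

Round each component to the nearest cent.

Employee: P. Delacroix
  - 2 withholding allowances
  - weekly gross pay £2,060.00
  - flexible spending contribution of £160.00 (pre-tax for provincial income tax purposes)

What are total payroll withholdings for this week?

£208.59

Provincial Income Tax: taxable = £2,060.00 − £160.00 − 2×£195.00 = £1,510.00
  £127.20 + 18.9% × (£1,510.00 − £1,200.00) = £127.20 + 18.9% × £310.00 = £185.79
Retirement Security Contribution: 1.2% × £1,900.00 = £22.80
Total: £185.79 + £22.80 = £208.59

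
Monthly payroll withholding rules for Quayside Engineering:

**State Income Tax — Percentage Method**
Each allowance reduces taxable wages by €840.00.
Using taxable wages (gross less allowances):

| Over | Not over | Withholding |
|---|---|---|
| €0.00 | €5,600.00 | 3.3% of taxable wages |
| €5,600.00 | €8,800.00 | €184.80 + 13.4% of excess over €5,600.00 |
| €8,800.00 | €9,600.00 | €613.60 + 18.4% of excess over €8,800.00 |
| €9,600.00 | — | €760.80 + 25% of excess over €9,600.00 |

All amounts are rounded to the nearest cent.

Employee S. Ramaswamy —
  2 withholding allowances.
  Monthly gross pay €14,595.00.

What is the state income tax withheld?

€1,589.55

State Income Tax: taxable = €14,595.00 − 2×€840.00 = €12,915.00
  €760.80 + 25% × (€12,915.00 − €9,600.00) = €760.80 + 25% × €3,315.00 = €1,589.55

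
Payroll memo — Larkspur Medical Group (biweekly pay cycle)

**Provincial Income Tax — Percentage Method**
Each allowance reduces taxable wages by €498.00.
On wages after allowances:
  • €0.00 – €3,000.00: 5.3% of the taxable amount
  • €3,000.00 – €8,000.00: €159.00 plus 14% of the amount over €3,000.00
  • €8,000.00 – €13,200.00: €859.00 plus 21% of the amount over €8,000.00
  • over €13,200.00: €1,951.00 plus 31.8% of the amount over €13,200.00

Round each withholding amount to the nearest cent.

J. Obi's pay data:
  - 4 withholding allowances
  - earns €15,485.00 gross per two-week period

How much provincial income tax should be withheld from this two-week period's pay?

€2,044.17

Provincial Income Tax: taxable = €15,485.00 − 4×€498.00 = €13,493.00
  €1,951.00 + 31.8% × (€13,493.00 − €13,200.00) = €1,951.00 + 31.8% × €293.00 = €2,044.17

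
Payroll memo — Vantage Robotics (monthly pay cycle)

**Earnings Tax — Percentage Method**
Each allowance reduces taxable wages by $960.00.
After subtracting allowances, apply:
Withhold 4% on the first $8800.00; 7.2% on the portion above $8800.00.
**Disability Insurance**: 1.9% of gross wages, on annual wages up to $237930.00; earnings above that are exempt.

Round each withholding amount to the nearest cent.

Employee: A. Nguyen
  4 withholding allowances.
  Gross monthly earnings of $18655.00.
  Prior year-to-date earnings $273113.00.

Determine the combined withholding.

$785.08

Earnings Tax: taxable = $18655.00 − 4×$960.00 = $14815.00
  $352.00 + 7.2% × ($14815.00 − $8800.00) = $352.00 + 7.2% × $6015.00 = $785.08
Disability Insurance: YTD $273113.00 ≥ cap $237930.00 → $0.00
Total: $785.08 + $0.00 = $785.08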